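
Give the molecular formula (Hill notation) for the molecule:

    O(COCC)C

C4H10O2

Heavy atoms from the SMILES: 4 C, 2 O.
Implicit hydrogens by atom environment:
  2 × C: 3 H each → 6
  2 × C: 2 H each → 4
  2 × O: no H
  Total hydrogens = 10.
Molecular formula: C4H10O2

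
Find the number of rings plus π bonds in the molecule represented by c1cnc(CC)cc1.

Molecular formula from the SMILES: C7H9N.
DoU = (2C + 2 + N − H − X)/2 = (2·7 + 2 + 1 − 9 − 0)/2 = 8/2 = 4.
(Structurally: 1 ring(s) + 3 π bond(s) = 4.)

4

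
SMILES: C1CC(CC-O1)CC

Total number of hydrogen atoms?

14

Hydrogens are implicit in SMILES; fill each atom to its normal valence:
  5 × C: 2 H each → 10
  1 × C: 3 H
  1 × C: 1 H
  1 × O: no H
  Total hydrogens = 14.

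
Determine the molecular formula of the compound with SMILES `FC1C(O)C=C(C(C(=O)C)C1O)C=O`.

Heavy atoms from the SMILES: 9 C, 1 F, 4 O.
Implicit hydrogens by atom environment:
  6 × C: 1 H each → 6
  2 × C: no H
  2 × O: 1 H each → 2
  2 × O: no H
  1 × C: 3 H
  1 × F: no H
  Total hydrogens = 11.
Molecular formula: C9H11FO4

C9H11FO4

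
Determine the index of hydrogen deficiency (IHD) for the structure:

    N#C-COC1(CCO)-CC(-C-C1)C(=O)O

4

Molecular formula from the SMILES: C10H15NO4.
DoU = (2C + 2 + N − H − X)/2 = (2·10 + 2 + 1 − 15 − 0)/2 = 8/2 = 4.
(Structurally: 1 ring(s) + 3 π bond(s) = 4.)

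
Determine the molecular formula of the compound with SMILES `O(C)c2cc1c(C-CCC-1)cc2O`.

Heavy atoms from the SMILES: 11 C, 2 O.
Implicit hydrogens by atom environment:
  4 × C: 2 H each → 8
  4 × C (aromatic): no H
  2 × C (aromatic): 1 H each → 2
  1 × C: 3 H
  1 × O: 1 H
  1 × O: no H
  Total hydrogens = 14.
Molecular formula: C11H14O2

C11H14O2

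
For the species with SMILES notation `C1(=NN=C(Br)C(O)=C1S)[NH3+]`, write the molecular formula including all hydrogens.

C4H5BrN3OS+

Heavy atoms from the SMILES: 1 Br, 4 C, 3 N, 1 O, 1 S.
Implicit hydrogens by atom environment:
  4 × C (aromatic): no H
  2 × N (aromatic): no H
  1 × Br: no H
  1 × N (charge +1): 3 H
  1 × O: 1 H
  1 × S: 1 H
  Total hydrogens = 5.
Net charge +1.
Molecular formula: C4H5BrN3OS+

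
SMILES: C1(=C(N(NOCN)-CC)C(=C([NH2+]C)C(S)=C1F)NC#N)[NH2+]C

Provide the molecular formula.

[C12H22FN7OS]2+

Heavy atoms from the SMILES: 12 C, 1 F, 7 N, 1 O, 1 S.
Implicit hydrogens by atom environment:
  6 × C (aromatic): no H
  3 × C: 3 H each → 9
  2 × C: 2 H each → 4
  2 × N (charge +1): 2 H each → 4
  2 × N: 1 H each → 2
  2 × N: no H
  1 × C: no H
  1 × F: no H
  1 × N: 2 H
  1 × O: no H
  1 × S: 1 H
  Total hydrogens = 22.
Net charge +2.
Molecular formula: [C12H22FN7OS]2+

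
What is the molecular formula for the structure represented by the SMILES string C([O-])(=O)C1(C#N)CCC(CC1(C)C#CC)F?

Heavy atoms from the SMILES: 12 C, 1 F, 1 N, 2 O.
Implicit hydrogens by atom environment:
  6 × C: no H
  3 × C: 2 H each → 6
  2 × C: 3 H each → 6
  1 × C: 1 H
  1 × F: no H
  1 × N: no H
  1 × O: no H
  1 × O (charge -1): no H
  Total hydrogens = 13.
Net charge -1.
Molecular formula: C12H13FNO2-

C12H13FNO2-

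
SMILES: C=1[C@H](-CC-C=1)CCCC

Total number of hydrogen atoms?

16

Hydrogens are implicit in SMILES; fill each atom to its normal valence:
  5 × C: 2 H each → 10
  3 × C: 1 H each → 3
  1 × C: 3 H
  Total hydrogens = 16.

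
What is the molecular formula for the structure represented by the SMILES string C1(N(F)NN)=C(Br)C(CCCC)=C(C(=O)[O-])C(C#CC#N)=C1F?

C14H12BrF2N4O2-

Heavy atoms from the SMILES: 1 Br, 14 C, 2 F, 4 N, 2 O.
Implicit hydrogens by atom environment:
  6 × C (aromatic): no H
  4 × C: no H
  3 × C: 2 H each → 6
  2 × F: no H
  2 × N: no H
  1 × Br: no H
  1 × C: 3 H
  1 × N: 2 H
  1 × N: 1 H
  1 × O: no H
  1 × O (charge -1): no H
  Total hydrogens = 12.
Net charge -1.
Molecular formula: C14H12BrF2N4O2-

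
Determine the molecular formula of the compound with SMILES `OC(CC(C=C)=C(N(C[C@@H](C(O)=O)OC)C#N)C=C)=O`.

C13H16N2O5

Heavy atoms from the SMILES: 13 C, 2 N, 5 O.
Implicit hydrogens by atom environment:
  5 × C: no H
  4 × C: 2 H each → 8
  3 × C: 1 H each → 3
  3 × O: no H
  2 × N: no H
  2 × O: 1 H each → 2
  1 × C: 3 H
  Total hydrogens = 16.
Molecular formula: C13H16N2O5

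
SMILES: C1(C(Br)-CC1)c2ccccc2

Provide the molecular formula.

C10H11Br

Heavy atoms from the SMILES: 1 Br, 10 C.
Implicit hydrogens by atom environment:
  5 × C (aromatic): 1 H each → 5
  2 × C: 2 H each → 4
  2 × C: 1 H each → 2
  1 × Br: no H
  1 × C (aromatic): no H
  Total hydrogens = 11.
Molecular formula: C10H11Br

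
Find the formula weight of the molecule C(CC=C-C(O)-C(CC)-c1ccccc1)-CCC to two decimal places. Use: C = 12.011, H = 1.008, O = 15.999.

Molecular formula: C17H26O.
M = 17×12.011 + 26×1.008 + 1×15.999 = 246.39 g/mol.

246.39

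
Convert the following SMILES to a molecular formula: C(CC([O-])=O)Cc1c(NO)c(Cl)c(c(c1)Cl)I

Heavy atoms from the SMILES: 10 C, 2 Cl, 1 I, 1 N, 3 O.
Implicit hydrogens by atom environment:
  5 × C (aromatic): no H
  3 × C: 2 H each → 6
  2 × Cl: no H
  1 × C (aromatic): 1 H
  1 × C: no H
  1 × I: no H
  1 × N: 1 H
  1 × O: 1 H
  1 × O: no H
  1 × O (charge -1): no H
  Total hydrogens = 9.
Net charge -1.
Molecular formula: C10H9Cl2INO3-

C10H9Cl2INO3-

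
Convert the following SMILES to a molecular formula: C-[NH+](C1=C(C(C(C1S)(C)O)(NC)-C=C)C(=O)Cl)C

Heavy atoms from the SMILES: 12 C, 1 Cl, 2 N, 2 O, 1 S.
Implicit hydrogens by atom environment:
  5 × C: no H
  4 × C: 3 H each → 12
  2 × C: 1 H each → 2
  1 × C: 2 H
  1 × Cl: no H
  1 × N: 1 H
  1 × N (charge +1): 1 H
  1 × O: 1 H
  1 × O: no H
  1 × S: 1 H
  Total hydrogens = 20.
Net charge +1.
Molecular formula: C12H20ClN2O2S+

C12H20ClN2O2S+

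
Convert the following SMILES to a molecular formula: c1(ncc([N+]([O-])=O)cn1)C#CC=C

Heavy atoms from the SMILES: 8 C, 3 N, 2 O.
Implicit hydrogens by atom environment:
  2 × C (aromatic): 1 H each → 2
  2 × C (aromatic): no H
  2 × C: no H
  2 × N (aromatic): no H
  1 × C: 2 H
  1 × C: 1 H
  1 × N (charge +1): no H
  1 × O: no H
  1 × O (charge -1): no H
  Total hydrogens = 5.
Molecular formula: C8H5N3O2

C8H5N3O2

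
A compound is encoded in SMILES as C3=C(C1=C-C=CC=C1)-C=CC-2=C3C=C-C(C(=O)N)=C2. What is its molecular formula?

C17H13NO

Heavy atoms from the SMILES: 17 C, 1 N, 1 O.
Implicit hydrogens by atom environment:
  11 × C (aromatic): 1 H each → 11
  5 × C (aromatic): no H
  1 × C: no H
  1 × N: 2 H
  1 × O: no H
  Total hydrogens = 13.
Molecular formula: C17H13NO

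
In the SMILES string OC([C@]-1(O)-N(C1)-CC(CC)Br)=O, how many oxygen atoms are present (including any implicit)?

The symbol for oxygen appears 3 times in the SMILES.

3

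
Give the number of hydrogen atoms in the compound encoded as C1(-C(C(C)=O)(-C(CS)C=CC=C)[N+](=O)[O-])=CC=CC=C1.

Hydrogens are implicit in SMILES; fill each atom to its normal valence:
  5 × C (aromatic): 1 H each → 5
  4 × C: 1 H each → 4
  2 × C: 2 H each → 4
  2 × C: no H
  2 × O: no H
  1 × C: 3 H
  1 × C (aromatic): no H
  1 × N (charge +1): no H
  1 × O (charge -1): no H
  1 × S: 1 H
  Total hydrogens = 17.

17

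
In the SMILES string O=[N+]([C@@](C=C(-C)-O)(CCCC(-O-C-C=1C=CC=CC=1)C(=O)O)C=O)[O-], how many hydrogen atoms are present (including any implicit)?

Hydrogens are implicit in SMILES; fill each atom to its normal valence:
  5 × C (aromatic): 1 H each → 5
  4 × C: 2 H each → 8
  4 × O: no H
  3 × C: 1 H each → 3
  3 × C: no H
  2 × O: 1 H each → 2
  1 × C: 3 H
  1 × C (aromatic): no H
  1 × N (charge +1): no H
  1 × O (charge -1): no H
  Total hydrogens = 21.

21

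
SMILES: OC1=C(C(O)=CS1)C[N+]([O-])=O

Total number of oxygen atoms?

4

The symbol for oxygen appears 4 times in the SMILES.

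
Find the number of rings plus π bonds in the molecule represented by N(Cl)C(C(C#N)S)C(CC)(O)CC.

Molecular formula from the SMILES: C8H15ClN2OS.
DoU = (2C + 2 + N − H − X)/2 = (2·8 + 2 + 2 − 15 − 1)/2 = 4/2 = 2.
(Structurally: 0 ring(s) + 2 π bond(s) = 2.)

2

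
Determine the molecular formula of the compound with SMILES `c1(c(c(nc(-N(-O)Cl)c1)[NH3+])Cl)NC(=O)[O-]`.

Heavy atoms from the SMILES: 6 C, 2 Cl, 4 N, 3 O.
Implicit hydrogens by atom environment:
  4 × C (aromatic): no H
  2 × Cl: no H
  1 × C (aromatic): 1 H
  1 × C: no H
  1 × N (charge +1): 3 H
  1 × N: 1 H
  1 × N (aromatic): no H
  1 × N: no H
  1 × O: 1 H
  1 × O: no H
  1 × O (charge -1): no H
  Total hydrogens = 6.
Molecular formula: C6H6Cl2N4O3

C6H6Cl2N4O3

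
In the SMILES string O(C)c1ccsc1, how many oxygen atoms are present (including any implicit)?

The symbol for oxygen appears 1 time in the SMILES.

1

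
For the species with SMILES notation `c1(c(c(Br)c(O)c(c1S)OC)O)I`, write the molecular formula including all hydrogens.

Heavy atoms from the SMILES: 1 Br, 7 C, 1 I, 3 O, 1 S.
Implicit hydrogens by atom environment:
  6 × C (aromatic): no H
  2 × O: 1 H each → 2
  1 × Br: no H
  1 × C: 3 H
  1 × I: no H
  1 × O: no H
  1 × S: 1 H
  Total hydrogens = 6.
Molecular formula: C7H6BrIO3S

C7H6BrIO3S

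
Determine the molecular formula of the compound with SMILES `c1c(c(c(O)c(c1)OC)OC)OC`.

C9H12O4

Heavy atoms from the SMILES: 9 C, 4 O.
Implicit hydrogens by atom environment:
  4 × C (aromatic): no H
  3 × C: 3 H each → 9
  3 × O: no H
  2 × C (aromatic): 1 H each → 2
  1 × O: 1 H
  Total hydrogens = 12.
Molecular formula: C9H12O4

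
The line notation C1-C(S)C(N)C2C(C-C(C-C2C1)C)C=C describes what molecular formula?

Heavy atoms from the SMILES: 13 C, 1 N, 1 S.
Implicit hydrogens by atom environment:
  7 × C: 1 H each → 7
  5 × C: 2 H each → 10
  1 × C: 3 H
  1 × N: 2 H
  1 × S: 1 H
  Total hydrogens = 23.
Molecular formula: C13H23NS

C13H23NS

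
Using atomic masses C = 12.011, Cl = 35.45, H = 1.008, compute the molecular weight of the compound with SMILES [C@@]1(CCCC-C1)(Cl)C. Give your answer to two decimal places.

132.63

Molecular formula: C7H13Cl.
M = 7×12.011 + 1×35.45 + 13×1.008 = 132.63 g/mol.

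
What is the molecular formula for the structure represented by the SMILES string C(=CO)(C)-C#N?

Heavy atoms from the SMILES: 4 C, 1 N, 1 O.
Implicit hydrogens by atom environment:
  2 × C: no H
  1 × C: 3 H
  1 × C: 1 H
  1 × N: no H
  1 × O: 1 H
  Total hydrogens = 5.
Molecular formula: C4H5NO

C4H5NO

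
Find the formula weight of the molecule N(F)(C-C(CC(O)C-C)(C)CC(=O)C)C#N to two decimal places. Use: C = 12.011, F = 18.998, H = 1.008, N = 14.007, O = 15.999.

230.28

Molecular formula: C11H19FN2O2.
M = 11×12.011 + 1×18.998 + 19×1.008 + 2×14.007 + 2×15.999 = 230.28 g/mol.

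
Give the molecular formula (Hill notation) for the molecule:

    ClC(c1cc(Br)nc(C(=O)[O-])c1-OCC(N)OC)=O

C10H9BrClN2O5-

Heavy atoms from the SMILES: 1 Br, 10 C, 1 Cl, 2 N, 5 O.
Implicit hydrogens by atom environment:
  4 × C (aromatic): no H
  4 × O: no H
  2 × C: no H
  1 × Br: no H
  1 × C: 3 H
  1 × C: 2 H
  1 × C (aromatic): 1 H
  1 × C: 1 H
  1 × Cl: no H
  1 × N: 2 H
  1 × N (aromatic): no H
  1 × O (charge -1): no H
  Total hydrogens = 9.
Net charge -1.
Molecular formula: C10H9BrClN2O5-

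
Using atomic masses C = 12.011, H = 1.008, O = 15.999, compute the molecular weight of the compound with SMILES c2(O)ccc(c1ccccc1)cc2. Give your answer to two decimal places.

Molecular formula: C12H10O.
M = 12×12.011 + 10×1.008 + 1×15.999 = 170.21 g/mol.

170.21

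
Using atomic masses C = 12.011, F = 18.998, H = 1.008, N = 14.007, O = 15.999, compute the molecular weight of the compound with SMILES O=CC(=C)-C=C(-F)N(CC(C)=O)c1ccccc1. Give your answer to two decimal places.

Molecular formula: C14H14FNO2.
M = 14×12.011 + 1×18.998 + 14×1.008 + 1×14.007 + 2×15.999 = 247.27 g/mol.

247.27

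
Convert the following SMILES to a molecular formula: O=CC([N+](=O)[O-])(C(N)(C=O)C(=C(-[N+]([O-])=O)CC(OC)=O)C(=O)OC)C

C12H15N3O10

Heavy atoms from the SMILES: 12 C, 3 N, 10 O.
Implicit hydrogens by atom environment:
  8 × O: no H
  6 × C: no H
  3 × C: 3 H each → 9
  2 × C: 1 H each → 2
  2 × N (charge +1): no H
  2 × O (charge -1): no H
  1 × C: 2 H
  1 × N: 2 H
  Total hydrogens = 15.
Molecular formula: C12H15N3O10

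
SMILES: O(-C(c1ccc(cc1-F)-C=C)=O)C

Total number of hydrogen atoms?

Hydrogens are implicit in SMILES; fill each atom to its normal valence:
  3 × C (aromatic): 1 H each → 3
  3 × C (aromatic): no H
  2 × O: no H
  1 × C: 3 H
  1 × C: 2 H
  1 × C: 1 H
  1 × C: no H
  1 × F: no H
  Total hydrogens = 9.

9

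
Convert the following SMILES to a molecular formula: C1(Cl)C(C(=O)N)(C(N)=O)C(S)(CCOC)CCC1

C11H19ClN2O3S

Heavy atoms from the SMILES: 11 C, 1 Cl, 2 N, 3 O, 1 S.
Implicit hydrogens by atom environment:
  5 × C: 2 H each → 10
  4 × C: no H
  3 × O: no H
  2 × N: 2 H each → 4
  1 × C: 3 H
  1 × C: 1 H
  1 × Cl: no H
  1 × S: 1 H
  Total hydrogens = 19.
Molecular formula: C11H19ClN2O3S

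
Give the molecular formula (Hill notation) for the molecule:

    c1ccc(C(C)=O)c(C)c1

C9H10O

Heavy atoms from the SMILES: 9 C, 1 O.
Implicit hydrogens by atom environment:
  4 × C (aromatic): 1 H each → 4
  2 × C: 3 H each → 6
  2 × C (aromatic): no H
  1 × C: no H
  1 × O: no H
  Total hydrogens = 10.
Molecular formula: C9H10O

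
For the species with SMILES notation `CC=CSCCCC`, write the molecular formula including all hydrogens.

Heavy atoms from the SMILES: 7 C, 1 S.
Implicit hydrogens by atom environment:
  3 × C: 2 H each → 6
  2 × C: 3 H each → 6
  2 × C: 1 H each → 2
  1 × S: no H
  Total hydrogens = 14.
Molecular formula: C7H14S

C7H14S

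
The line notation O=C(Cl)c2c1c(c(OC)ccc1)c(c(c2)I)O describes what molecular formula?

C12H8ClIO3

Heavy atoms from the SMILES: 12 C, 1 Cl, 1 I, 3 O.
Implicit hydrogens by atom environment:
  6 × C (aromatic): no H
  4 × C (aromatic): 1 H each → 4
  2 × O: no H
  1 × C: 3 H
  1 × C: no H
  1 × Cl: no H
  1 × I: no H
  1 × O: 1 H
  Total hydrogens = 8.
Molecular formula: C12H8ClIO3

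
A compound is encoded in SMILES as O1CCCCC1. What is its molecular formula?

C5H10O

Heavy atoms from the SMILES: 5 C, 1 O.
Implicit hydrogens by atom environment:
  5 × C: 2 H each → 10
  1 × O: no H
  Total hydrogens = 10.
Molecular formula: C5H10O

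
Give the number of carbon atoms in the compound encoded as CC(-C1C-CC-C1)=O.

The symbol for carbon appears 7 times in the SMILES.

7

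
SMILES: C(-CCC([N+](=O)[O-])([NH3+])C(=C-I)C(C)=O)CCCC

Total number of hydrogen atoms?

Hydrogens are implicit in SMILES; fill each atom to its normal valence:
  6 × C: 2 H each → 12
  3 × C: no H
  2 × C: 3 H each → 6
  2 × O: no H
  1 × C: 1 H
  1 × I: no H
  1 × N (charge +1): 3 H
  1 × N (charge +1): no H
  1 × O (charge -1): no H
  Total hydrogens = 22.

22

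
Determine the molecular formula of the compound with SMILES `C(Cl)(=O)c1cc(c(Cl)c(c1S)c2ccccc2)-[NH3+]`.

C13H10Cl2NOS+

Heavy atoms from the SMILES: 13 C, 2 Cl, 1 N, 1 O, 1 S.
Implicit hydrogens by atom environment:
  6 × C (aromatic): 1 H each → 6
  6 × C (aromatic): no H
  2 × Cl: no H
  1 × C: no H
  1 × N (charge +1): 3 H
  1 × O: no H
  1 × S: 1 H
  Total hydrogens = 10.
Net charge +1.
Molecular formula: C13H10Cl2NOS+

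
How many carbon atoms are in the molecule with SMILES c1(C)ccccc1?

7

The symbol for carbon appears 7 times in the SMILES. Lowercase c denotes aromatic carbon and counts toward C.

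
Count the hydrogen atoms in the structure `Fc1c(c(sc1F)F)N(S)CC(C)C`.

Hydrogens are implicit in SMILES; fill each atom to its normal valence:
  4 × C (aromatic): no H
  3 × F: no H
  2 × C: 3 H each → 6
  1 × C: 2 H
  1 × C: 1 H
  1 × N: no H
  1 × S: 1 H
  1 × S (aromatic): no H
  Total hydrogens = 10.

10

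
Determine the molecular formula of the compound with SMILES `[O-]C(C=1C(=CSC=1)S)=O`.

C5H3O2S2-

Heavy atoms from the SMILES: 5 C, 2 O, 2 S.
Implicit hydrogens by atom environment:
  2 × C (aromatic): 1 H each → 2
  2 × C (aromatic): no H
  1 × C: no H
  1 × O: no H
  1 × O (charge -1): no H
  1 × S: 1 H
  1 × S (aromatic): no H
  Total hydrogens = 3.
Net charge -1.
Molecular formula: C5H3O2S2-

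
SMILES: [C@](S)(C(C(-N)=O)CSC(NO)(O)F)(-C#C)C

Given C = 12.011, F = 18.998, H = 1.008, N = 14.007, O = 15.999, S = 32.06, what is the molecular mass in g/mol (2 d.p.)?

Molecular formula: C8H13FN2O3S2.
M = 8×12.011 + 1×18.998 + 13×1.008 + 2×14.007 + 3×15.999 + 2×32.06 = 268.32 g/mol.

268.32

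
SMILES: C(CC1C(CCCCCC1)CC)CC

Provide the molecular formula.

C14H28

Heavy atoms from the SMILES: 14 C.
Implicit hydrogens by atom environment:
  10 × C: 2 H each → 20
  2 × C: 3 H each → 6
  2 × C: 1 H each → 2
  Total hydrogens = 28.
Molecular formula: C14H28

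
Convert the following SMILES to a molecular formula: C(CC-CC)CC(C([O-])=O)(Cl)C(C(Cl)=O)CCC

C13H21Cl2O3-

Heavy atoms from the SMILES: 13 C, 2 Cl, 3 O.
Implicit hydrogens by atom environment:
  7 × C: 2 H each → 14
  3 × C: no H
  2 × C: 3 H each → 6
  2 × Cl: no H
  2 × O: no H
  1 × C: 1 H
  1 × O (charge -1): no H
  Total hydrogens = 21.
Net charge -1.
Molecular formula: C13H21Cl2O3-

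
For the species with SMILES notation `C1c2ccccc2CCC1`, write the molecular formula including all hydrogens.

Heavy atoms from the SMILES: 10 C.
Implicit hydrogens by atom environment:
  4 × C: 2 H each → 8
  4 × C (aromatic): 1 H each → 4
  2 × C (aromatic): no H
  Total hydrogens = 12.
Molecular formula: C10H12

C10H12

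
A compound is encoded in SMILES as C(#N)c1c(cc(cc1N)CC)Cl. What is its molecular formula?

C9H9ClN2

Heavy atoms from the SMILES: 9 C, 1 Cl, 2 N.
Implicit hydrogens by atom environment:
  4 × C (aromatic): no H
  2 × C (aromatic): 1 H each → 2
  1 × C: 3 H
  1 × C: 2 H
  1 × C: no H
  1 × Cl: no H
  1 × N: 2 H
  1 × N: no H
  Total hydrogens = 9.
Molecular formula: C9H9ClN2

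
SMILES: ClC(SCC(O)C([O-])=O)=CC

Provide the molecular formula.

C6H8ClO3S-

Heavy atoms from the SMILES: 6 C, 1 Cl, 3 O, 1 S.
Implicit hydrogens by atom environment:
  2 × C: 1 H each → 2
  2 × C: no H
  1 × C: 3 H
  1 × C: 2 H
  1 × Cl: no H
  1 × O: 1 H
  1 × O: no H
  1 × O (charge -1): no H
  1 × S: no H
  Total hydrogens = 8.
Net charge -1.
Molecular formula: C6H8ClO3S-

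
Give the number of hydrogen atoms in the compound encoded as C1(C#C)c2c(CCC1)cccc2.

Hydrogens are implicit in SMILES; fill each atom to its normal valence:
  4 × C (aromatic): 1 H each → 4
  3 × C: 2 H each → 6
  2 × C: 1 H each → 2
  2 × C (aromatic): no H
  1 × C: no H
  Total hydrogens = 12.

12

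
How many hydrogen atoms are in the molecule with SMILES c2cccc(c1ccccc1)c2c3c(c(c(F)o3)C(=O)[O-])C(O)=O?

10

Hydrogens are implicit in SMILES; fill each atom to its normal valence:
  9 × C (aromatic): 1 H each → 9
  7 × C (aromatic): no H
  2 × C: no H
  2 × O: no H
  1 × F: no H
  1 × O: 1 H
  1 × O (aromatic): no H
  1 × O (charge -1): no H
  Total hydrogens = 10.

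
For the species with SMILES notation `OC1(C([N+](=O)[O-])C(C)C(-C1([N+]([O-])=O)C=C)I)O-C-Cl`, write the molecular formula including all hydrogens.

C9H12ClIN2O6

Heavy atoms from the SMILES: 9 C, 1 Cl, 1 I, 2 N, 6 O.
Implicit hydrogens by atom environment:
  4 × C: 1 H each → 4
  3 × O: no H
  2 × C: 2 H each → 4
  2 × C: no H
  2 × N (charge +1): no H
  2 × O (charge -1): no H
  1 × C: 3 H
  1 × Cl: no H
  1 × I: no H
  1 × O: 1 H
  Total hydrogens = 12.
Molecular formula: C9H12ClIN2O6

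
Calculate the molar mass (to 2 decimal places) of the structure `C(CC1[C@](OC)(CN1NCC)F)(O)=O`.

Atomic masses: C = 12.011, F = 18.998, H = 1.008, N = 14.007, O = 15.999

206.22

Molecular formula: C8H15FN2O3.
M = 8×12.011 + 1×18.998 + 15×1.008 + 2×14.007 + 3×15.999 = 206.22 g/mol.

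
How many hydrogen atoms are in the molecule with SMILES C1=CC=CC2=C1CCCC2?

12

Hydrogens are implicit in SMILES; fill each atom to its normal valence:
  4 × C: 2 H each → 8
  4 × C (aromatic): 1 H each → 4
  2 × C (aromatic): no H
  Total hydrogens = 12.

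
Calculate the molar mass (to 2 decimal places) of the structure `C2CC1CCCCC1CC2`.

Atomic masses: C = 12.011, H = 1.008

Molecular formula: C10H18.
M = 10×12.011 + 18×1.008 = 138.25 g/mol.

138.25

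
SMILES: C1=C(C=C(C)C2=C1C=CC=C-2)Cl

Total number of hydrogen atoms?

Hydrogens are implicit in SMILES; fill each atom to its normal valence:
  6 × C (aromatic): 1 H each → 6
  4 × C (aromatic): no H
  1 × C: 3 H
  1 × Cl: no H
  Total hydrogens = 9.

9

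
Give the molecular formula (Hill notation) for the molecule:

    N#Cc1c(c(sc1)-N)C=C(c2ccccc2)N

Heavy atoms from the SMILES: 13 C, 3 N, 1 S.
Implicit hydrogens by atom environment:
  6 × C (aromatic): 1 H each → 6
  4 × C (aromatic): no H
  2 × C: no H
  2 × N: 2 H each → 4
  1 × C: 1 H
  1 × N: no H
  1 × S (aromatic): no H
  Total hydrogens = 11.
Molecular formula: C13H11N3S

C13H11N3S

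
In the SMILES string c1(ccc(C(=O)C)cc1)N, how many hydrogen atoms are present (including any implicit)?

Hydrogens are implicit in SMILES; fill each atom to its normal valence:
  4 × C (aromatic): 1 H each → 4
  2 × C (aromatic): no H
  1 × C: 3 H
  1 × C: no H
  1 × N: 2 H
  1 × O: no H
  Total hydrogens = 9.

9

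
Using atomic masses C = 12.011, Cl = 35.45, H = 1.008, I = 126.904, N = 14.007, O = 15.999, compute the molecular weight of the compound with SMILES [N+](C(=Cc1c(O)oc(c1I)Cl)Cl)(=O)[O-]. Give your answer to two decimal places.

349.89

Molecular formula: C6H2Cl2INO4.
M = 6×12.011 + 2×35.45 + 2×1.008 + 1×126.904 + 1×14.007 + 4×15.999 = 349.89 g/mol.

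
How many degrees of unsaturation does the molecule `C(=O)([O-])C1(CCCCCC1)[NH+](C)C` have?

Molecular formula from the SMILES: C10H19NO2.
DoU = (2C + 2 + N − H − X)/2 = (2·10 + 2 + 1 − 19 − 0)/2 = 4/2 = 2.
(Structurally: 1 ring(s) + 1 π bond(s) = 2.)

2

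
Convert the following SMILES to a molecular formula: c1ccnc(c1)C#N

C6H4N2

Heavy atoms from the SMILES: 6 C, 2 N.
Implicit hydrogens by atom environment:
  4 × C (aromatic): 1 H each → 4
  1 × C (aromatic): no H
  1 × C: no H
  1 × N (aromatic): no H
  1 × N: no H
  Total hydrogens = 4.
Molecular formula: C6H4N2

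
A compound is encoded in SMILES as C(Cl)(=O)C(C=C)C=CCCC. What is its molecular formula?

Heavy atoms from the SMILES: 9 C, 1 Cl, 1 O.
Implicit hydrogens by atom environment:
  4 × C: 1 H each → 4
  3 × C: 2 H each → 6
  1 × C: 3 H
  1 × C: no H
  1 × Cl: no H
  1 × O: no H
  Total hydrogens = 13.
Molecular formula: C9H13ClO

C9H13ClO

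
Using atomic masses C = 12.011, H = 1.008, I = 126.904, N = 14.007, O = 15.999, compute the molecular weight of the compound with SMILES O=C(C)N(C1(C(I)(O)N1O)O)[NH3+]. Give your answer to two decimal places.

290.04

Molecular formula: C4H9IN3O4+.
M = 4×12.011 + 9×1.008 + 1×126.904 + 3×14.007 + 4×15.999 = 290.04 g/mol.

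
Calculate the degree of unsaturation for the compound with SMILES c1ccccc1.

4

Molecular formula from the SMILES: C6H6.
DoU = (2C + 2 + N − H − X)/2 = (2·6 + 2 + 0 − 6 − 0)/2 = 8/2 = 4.
(Structurally: 1 ring(s) + 3 π bond(s) = 4.)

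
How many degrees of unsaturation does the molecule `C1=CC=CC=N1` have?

4

Molecular formula from the SMILES: C5H5N.
DoU = (2C + 2 + N − H − X)/2 = (2·5 + 2 + 1 − 5 − 0)/2 = 8/2 = 4.
(Structurally: 1 ring(s) + 3 π bond(s) = 4.)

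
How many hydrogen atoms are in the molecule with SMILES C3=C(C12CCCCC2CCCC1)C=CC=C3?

Hydrogens are implicit in SMILES; fill each atom to its normal valence:
  8 × C: 2 H each → 16
  5 × C (aromatic): 1 H each → 5
  1 × C: 1 H
  1 × C: no H
  1 × C (aromatic): no H
  Total hydrogens = 22.

22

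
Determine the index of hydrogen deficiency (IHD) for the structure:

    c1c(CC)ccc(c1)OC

Molecular formula from the SMILES: C9H12O.
DoU = (2C + 2 + N − H − X)/2 = (2·9 + 2 + 0 − 12 − 0)/2 = 8/2 = 4.
(Structurally: 1 ring(s) + 3 π bond(s) = 4.)

4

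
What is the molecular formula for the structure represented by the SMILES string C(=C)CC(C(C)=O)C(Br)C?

Heavy atoms from the SMILES: 1 Br, 8 C, 1 O.
Implicit hydrogens by atom environment:
  3 × C: 1 H each → 3
  2 × C: 3 H each → 6
  2 × C: 2 H each → 4
  1 × Br: no H
  1 × C: no H
  1 × O: no H
  Total hydrogens = 13.
Molecular formula: C8H13BrO

C8H13BrO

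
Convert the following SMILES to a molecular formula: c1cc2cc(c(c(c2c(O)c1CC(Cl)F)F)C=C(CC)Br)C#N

C17H13BrClF2NO

Heavy atoms from the SMILES: 1 Br, 17 C, 1 Cl, 2 F, 1 N, 1 O.
Implicit hydrogens by atom environment:
  7 × C (aromatic): no H
  3 × C (aromatic): 1 H each → 3
  2 × C: 2 H each → 4
  2 × C: 1 H each → 2
  2 × C: no H
  2 × F: no H
  1 × Br: no H
  1 × C: 3 H
  1 × Cl: no H
  1 × N: no H
  1 × O: 1 H
  Total hydrogens = 13.
Molecular formula: C17H13BrClF2NO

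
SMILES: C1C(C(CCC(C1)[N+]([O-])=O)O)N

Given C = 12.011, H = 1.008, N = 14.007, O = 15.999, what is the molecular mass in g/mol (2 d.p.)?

Molecular formula: C7H14N2O3.
M = 7×12.011 + 14×1.008 + 2×14.007 + 3×15.999 = 174.20 g/mol.

174.20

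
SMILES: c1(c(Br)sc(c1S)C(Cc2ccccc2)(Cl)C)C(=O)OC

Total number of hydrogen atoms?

Hydrogens are implicit in SMILES; fill each atom to its normal valence:
  5 × C (aromatic): 1 H each → 5
  5 × C (aromatic): no H
  2 × C: 3 H each → 6
  2 × C: no H
  2 × O: no H
  1 × Br: no H
  1 × C: 2 H
  1 × Cl: no H
  1 × S: 1 H
  1 × S (aromatic): no H
  Total hydrogens = 14.

14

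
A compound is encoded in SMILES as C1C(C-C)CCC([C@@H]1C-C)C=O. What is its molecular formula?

Heavy atoms from the SMILES: 11 C, 1 O.
Implicit hydrogens by atom environment:
  5 × C: 2 H each → 10
  4 × C: 1 H each → 4
  2 × C: 3 H each → 6
  1 × O: no H
  Total hydrogens = 20.
Molecular formula: C11H20O

C11H20O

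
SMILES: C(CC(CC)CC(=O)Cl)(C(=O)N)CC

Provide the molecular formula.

Heavy atoms from the SMILES: 10 C, 1 Cl, 1 N, 2 O.
Implicit hydrogens by atom environment:
  4 × C: 2 H each → 8
  2 × C: 3 H each → 6
  2 × C: 1 H each → 2
  2 × C: no H
  2 × O: no H
  1 × Cl: no H
  1 × N: 2 H
  Total hydrogens = 18.
Molecular formula: C10H18ClNO2

C10H18ClNO2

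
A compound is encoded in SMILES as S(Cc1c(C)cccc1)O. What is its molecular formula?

Heavy atoms from the SMILES: 8 C, 1 O, 1 S.
Implicit hydrogens by atom environment:
  4 × C (aromatic): 1 H each → 4
  2 × C (aromatic): no H
  1 × C: 3 H
  1 × C: 2 H
  1 × O: 1 H
  1 × S: no H
  Total hydrogens = 10.
Molecular formula: C8H10OS

C8H10OS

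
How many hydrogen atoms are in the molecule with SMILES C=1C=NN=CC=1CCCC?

12

Hydrogens are implicit in SMILES; fill each atom to its normal valence:
  3 × C: 2 H each → 6
  3 × C (aromatic): 1 H each → 3
  2 × N (aromatic): no H
  1 × C: 3 H
  1 × C (aromatic): no H
  Total hydrogens = 12.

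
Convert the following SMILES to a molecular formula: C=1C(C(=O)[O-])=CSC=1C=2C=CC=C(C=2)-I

Heavy atoms from the SMILES: 11 C, 1 I, 2 O, 1 S.
Implicit hydrogens by atom environment:
  6 × C (aromatic): 1 H each → 6
  4 × C (aromatic): no H
  1 × C: no H
  1 × I: no H
  1 × O: no H
  1 × O (charge -1): no H
  1 × S (aromatic): no H
  Total hydrogens = 6.
Net charge -1.
Molecular formula: C11H6IO2S-

C11H6IO2S-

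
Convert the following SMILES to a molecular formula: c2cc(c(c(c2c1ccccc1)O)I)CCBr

C14H12BrIO

Heavy atoms from the SMILES: 1 Br, 14 C, 1 I, 1 O.
Implicit hydrogens by atom environment:
  7 × C (aromatic): 1 H each → 7
  5 × C (aromatic): no H
  2 × C: 2 H each → 4
  1 × Br: no H
  1 × I: no H
  1 × O: 1 H
  Total hydrogens = 12.
Molecular formula: C14H12BrIO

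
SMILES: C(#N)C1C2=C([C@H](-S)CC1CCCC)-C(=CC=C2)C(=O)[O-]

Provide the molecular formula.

C16H18NO2S-

Heavy atoms from the SMILES: 16 C, 1 N, 2 O, 1 S.
Implicit hydrogens by atom environment:
  4 × C: 2 H each → 8
  3 × C (aromatic): 1 H each → 3
  3 × C: 1 H each → 3
  3 × C (aromatic): no H
  2 × C: no H
  1 × C: 3 H
  1 × N: no H
  1 × O: no H
  1 × O (charge -1): no H
  1 × S: 1 H
  Total hydrogens = 18.
Net charge -1.
Molecular formula: C16H18NO2S-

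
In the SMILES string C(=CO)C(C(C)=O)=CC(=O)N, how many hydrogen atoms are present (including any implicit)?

9

Hydrogens are implicit in SMILES; fill each atom to its normal valence:
  3 × C: 1 H each → 3
  3 × C: no H
  2 × O: no H
  1 × C: 3 H
  1 × N: 2 H
  1 × O: 1 H
  Total hydrogens = 9.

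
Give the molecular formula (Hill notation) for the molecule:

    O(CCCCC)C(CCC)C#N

C10H19NO

Heavy atoms from the SMILES: 10 C, 1 N, 1 O.
Implicit hydrogens by atom environment:
  6 × C: 2 H each → 12
  2 × C: 3 H each → 6
  1 × C: 1 H
  1 × C: no H
  1 × N: no H
  1 × O: no H
  Total hydrogens = 19.
Molecular formula: C10H19NO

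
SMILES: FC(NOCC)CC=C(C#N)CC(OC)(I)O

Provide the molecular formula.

C10H16FIN2O3

Heavy atoms from the SMILES: 10 C, 1 F, 1 I, 2 N, 3 O.
Implicit hydrogens by atom environment:
  3 × C: 2 H each → 6
  3 × C: no H
  2 × C: 3 H each → 6
  2 × C: 1 H each → 2
  2 × O: no H
  1 × F: no H
  1 × I: no H
  1 × N: 1 H
  1 × N: no H
  1 × O: 1 H
  Total hydrogens = 16.
Molecular formula: C10H16FIN2O3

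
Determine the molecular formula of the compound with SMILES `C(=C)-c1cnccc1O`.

C7H7NO

Heavy atoms from the SMILES: 7 C, 1 N, 1 O.
Implicit hydrogens by atom environment:
  3 × C (aromatic): 1 H each → 3
  2 × C (aromatic): no H
  1 × C: 2 H
  1 × C: 1 H
  1 × N (aromatic): no H
  1 × O: 1 H
  Total hydrogens = 7.
Molecular formula: C7H7NO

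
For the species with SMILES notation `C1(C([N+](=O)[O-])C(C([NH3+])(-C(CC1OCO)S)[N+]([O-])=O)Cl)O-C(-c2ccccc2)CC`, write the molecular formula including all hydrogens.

Heavy atoms from the SMILES: 17 C, 1 Cl, 3 N, 7 O, 1 S.
Implicit hydrogens by atom environment:
  6 × C: 1 H each → 6
  5 × C (aromatic): 1 H each → 5
  4 × O: no H
  3 × C: 2 H each → 6
  2 × N (charge +1): no H
  2 × O (charge -1): no H
  1 × C: 3 H
  1 × C: no H
  1 × C (aromatic): no H
  1 × Cl: no H
  1 × N (charge +1): 3 H
  1 × O: 1 H
  1 × S: 1 H
  Total hydrogens = 25.
Net charge +1.
Molecular formula: C17H25ClN3O7S+

C17H25ClN3O7S+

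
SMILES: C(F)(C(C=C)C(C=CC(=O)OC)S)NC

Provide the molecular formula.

C10H16FNO2S

Heavy atoms from the SMILES: 10 C, 1 F, 1 N, 2 O, 1 S.
Implicit hydrogens by atom environment:
  6 × C: 1 H each → 6
  2 × C: 3 H each → 6
  2 × O: no H
  1 × C: 2 H
  1 × C: no H
  1 × F: no H
  1 × N: 1 H
  1 × S: 1 H
  Total hydrogens = 16.
Molecular formula: C10H16FNO2S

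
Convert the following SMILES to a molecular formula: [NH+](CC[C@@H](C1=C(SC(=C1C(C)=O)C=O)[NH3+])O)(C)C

[C12H20N2O3S]2+

Heavy atoms from the SMILES: 12 C, 2 N, 3 O, 1 S.
Implicit hydrogens by atom environment:
  4 × C (aromatic): no H
  3 × C: 3 H each → 9
  2 × C: 2 H each → 4
  2 × C: 1 H each → 2
  2 × O: no H
  1 × C: no H
  1 × N (charge +1): 3 H
  1 × N (charge +1): 1 H
  1 × O: 1 H
  1 × S (aromatic): no H
  Total hydrogens = 20.
Net charge +2.
Molecular formula: [C12H20N2O3S]2+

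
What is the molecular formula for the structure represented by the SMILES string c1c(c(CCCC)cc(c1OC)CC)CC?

C15H24O

Heavy atoms from the SMILES: 15 C, 1 O.
Implicit hydrogens by atom environment:
  5 × C: 2 H each → 10
  4 × C: 3 H each → 12
  4 × C (aromatic): no H
  2 × C (aromatic): 1 H each → 2
  1 × O: no H
  Total hydrogens = 24.
Molecular formula: C15H24O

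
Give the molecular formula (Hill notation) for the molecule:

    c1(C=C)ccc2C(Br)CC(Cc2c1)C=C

Heavy atoms from the SMILES: 1 Br, 14 C.
Implicit hydrogens by atom environment:
  4 × C: 2 H each → 8
  4 × C: 1 H each → 4
  3 × C (aromatic): 1 H each → 3
  3 × C (aromatic): no H
  1 × Br: no H
  Total hydrogens = 15.
Molecular formula: C14H15Br

C14H15Br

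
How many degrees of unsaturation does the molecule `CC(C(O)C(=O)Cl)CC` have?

1

Molecular formula from the SMILES: C6H11ClO2.
DoU = (2C + 2 + N − H − X)/2 = (2·6 + 2 + 0 − 11 − 1)/2 = 2/2 = 1.
(Structurally: 0 ring(s) + 1 π bond(s) = 1.)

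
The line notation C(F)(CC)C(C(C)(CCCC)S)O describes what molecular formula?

C10H21FOS

Heavy atoms from the SMILES: 10 C, 1 F, 1 O, 1 S.
Implicit hydrogens by atom environment:
  4 × C: 2 H each → 8
  3 × C: 3 H each → 9
  2 × C: 1 H each → 2
  1 × C: no H
  1 × F: no H
  1 × O: 1 H
  1 × S: 1 H
  Total hydrogens = 21.
Molecular formula: C10H21FOS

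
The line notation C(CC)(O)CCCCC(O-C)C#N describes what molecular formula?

C10H19NO2

Heavy atoms from the SMILES: 10 C, 1 N, 2 O.
Implicit hydrogens by atom environment:
  5 × C: 2 H each → 10
  2 × C: 3 H each → 6
  2 × C: 1 H each → 2
  1 × C: no H
  1 × N: no H
  1 × O: 1 H
  1 × O: no H
  Total hydrogens = 19.
Molecular formula: C10H19NO2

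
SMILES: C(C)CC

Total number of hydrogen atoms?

10

Hydrogens are implicit in SMILES; fill each atom to its normal valence:
  2 × C: 3 H each → 6
  2 × C: 2 H each → 4
  Total hydrogens = 10.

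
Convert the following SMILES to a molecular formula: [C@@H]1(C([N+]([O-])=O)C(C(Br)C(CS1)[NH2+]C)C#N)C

Heavy atoms from the SMILES: 1 Br, 9 C, 3 N, 2 O, 1 S.
Implicit hydrogens by atom environment:
  5 × C: 1 H each → 5
  2 × C: 3 H each → 6
  1 × Br: no H
  1 × C: 2 H
  1 × C: no H
  1 × N (charge +1): 2 H
  1 × N (charge +1): no H
  1 × N: no H
  1 × O: no H
  1 × O (charge -1): no H
  1 × S: no H
  Total hydrogens = 15.
Net charge +1.
Molecular formula: C9H15BrN3O2S+

C9H15BrN3O2S+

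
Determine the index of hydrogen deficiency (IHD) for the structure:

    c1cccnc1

4

Molecular formula from the SMILES: C5H5N.
DoU = (2C + 2 + N − H − X)/2 = (2·5 + 2 + 1 − 5 − 0)/2 = 8/2 = 4.
(Structurally: 1 ring(s) + 3 π bond(s) = 4.)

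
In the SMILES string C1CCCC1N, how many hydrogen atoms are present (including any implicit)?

11

Hydrogens are implicit in SMILES; fill each atom to its normal valence:
  4 × C: 2 H each → 8
  1 × C: 1 H
  1 × N: 2 H
  Total hydrogens = 11.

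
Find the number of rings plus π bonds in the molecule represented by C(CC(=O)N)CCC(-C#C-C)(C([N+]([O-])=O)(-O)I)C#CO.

6

Molecular formula from the SMILES: C12H15IN2O5.
DoU = (2C + 2 + N − H − X)/2 = (2·12 + 2 + 2 − 15 − 1)/2 = 12/2 = 6.
(Structurally: 0 ring(s) + 6 π bond(s) = 6.)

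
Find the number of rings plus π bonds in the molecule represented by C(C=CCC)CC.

Molecular formula from the SMILES: C7H14.
DoU = (2C + 2 + N − H − X)/2 = (2·7 + 2 + 0 − 14 − 0)/2 = 2/2 = 1.
(Structurally: 0 ring(s) + 1 π bond(s) = 1.)

1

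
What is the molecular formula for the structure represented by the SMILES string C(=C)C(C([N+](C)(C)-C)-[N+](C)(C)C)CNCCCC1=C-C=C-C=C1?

Heavy atoms from the SMILES: 20 C, 3 N.
Implicit hydrogens by atom environment:
  6 × C: 3 H each → 18
  5 × C: 2 H each → 10
  5 × C (aromatic): 1 H each → 5
  3 × C: 1 H each → 3
  2 × N (charge +1): no H
  1 × C (aromatic): no H
  1 × N: 1 H
  Total hydrogens = 37.
Net charge +2.
Molecular formula: [C20H37N3]2+

[C20H37N3]2+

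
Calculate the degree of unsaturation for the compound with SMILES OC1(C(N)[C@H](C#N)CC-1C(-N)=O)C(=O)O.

Molecular formula from the SMILES: C8H11N3O4.
DoU = (2C + 2 + N − H − X)/2 = (2·8 + 2 + 3 − 11 − 0)/2 = 10/2 = 5.
(Structurally: 1 ring(s) + 4 π bond(s) = 5.)

5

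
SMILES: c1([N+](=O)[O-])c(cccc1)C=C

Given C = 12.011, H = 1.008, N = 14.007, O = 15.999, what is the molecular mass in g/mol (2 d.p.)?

Molecular formula: C8H7NO2.
M = 8×12.011 + 7×1.008 + 1×14.007 + 2×15.999 = 149.15 g/mol.

149.15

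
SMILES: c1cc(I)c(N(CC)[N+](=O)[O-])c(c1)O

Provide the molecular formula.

C8H9IN2O3

Heavy atoms from the SMILES: 8 C, 1 I, 2 N, 3 O.
Implicit hydrogens by atom environment:
  3 × C (aromatic): 1 H each → 3
  3 × C (aromatic): no H
  1 × C: 3 H
  1 × C: 2 H
  1 × I: no H
  1 × N: no H
  1 × N (charge +1): no H
  1 × O: 1 H
  1 × O: no H
  1 × O (charge -1): no H
  Total hydrogens = 9.
Molecular formula: C8H9IN2O3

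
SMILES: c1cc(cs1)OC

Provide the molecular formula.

C5H6OS

Heavy atoms from the SMILES: 5 C, 1 O, 1 S.
Implicit hydrogens by atom environment:
  3 × C (aromatic): 1 H each → 3
  1 × C: 3 H
  1 × C (aromatic): no H
  1 × O: no H
  1 × S (aromatic): no H
  Total hydrogens = 6.
Molecular formula: C5H6OS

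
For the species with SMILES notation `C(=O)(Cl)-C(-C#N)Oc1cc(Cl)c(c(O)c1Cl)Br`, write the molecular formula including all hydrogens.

Heavy atoms from the SMILES: 1 Br, 9 C, 3 Cl, 1 N, 3 O.
Implicit hydrogens by atom environment:
  5 × C (aromatic): no H
  3 × Cl: no H
  2 × C: no H
  2 × O: no H
  1 × Br: no H
  1 × C (aromatic): 1 H
  1 × C: 1 H
  1 × N: no H
  1 × O: 1 H
  Total hydrogens = 3.
Molecular formula: C9H3BrCl3NO3

C9H3BrCl3NO3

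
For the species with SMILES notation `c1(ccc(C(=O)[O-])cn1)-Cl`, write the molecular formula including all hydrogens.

C6H3ClNO2-

Heavy atoms from the SMILES: 6 C, 1 Cl, 1 N, 2 O.
Implicit hydrogens by atom environment:
  3 × C (aromatic): 1 H each → 3
  2 × C (aromatic): no H
  1 × C: no H
  1 × Cl: no H
  1 × N (aromatic): no H
  1 × O: no H
  1 × O (charge -1): no H
  Total hydrogens = 3.
Net charge -1.
Molecular formula: C6H3ClNO2-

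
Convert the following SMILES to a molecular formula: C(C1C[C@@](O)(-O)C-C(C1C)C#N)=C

C10H15NO2

Heavy atoms from the SMILES: 10 C, 1 N, 2 O.
Implicit hydrogens by atom environment:
  4 × C: 1 H each → 4
  3 × C: 2 H each → 6
  2 × C: no H
  2 × O: 1 H each → 2
  1 × C: 3 H
  1 × N: no H
  Total hydrogens = 15.
Molecular formula: C10H15NO2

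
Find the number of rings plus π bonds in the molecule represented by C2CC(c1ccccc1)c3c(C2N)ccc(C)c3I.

Molecular formula from the SMILES: C17H18IN.
DoU = (2C + 2 + N − H − X)/2 = (2·17 + 2 + 1 − 18 − 1)/2 = 18/2 = 9.
(Structurally: 3 ring(s) + 6 π bond(s) = 9.)

9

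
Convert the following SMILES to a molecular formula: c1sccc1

Heavy atoms from the SMILES: 4 C, 1 S.
Implicit hydrogens by atom environment:
  4 × C (aromatic): 1 H each → 4
  1 × S (aromatic): no H
  Total hydrogens = 4.
Molecular formula: C4H4S

C4H4S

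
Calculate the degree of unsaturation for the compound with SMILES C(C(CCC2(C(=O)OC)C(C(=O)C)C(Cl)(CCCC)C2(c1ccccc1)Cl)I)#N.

Molecular formula from the SMILES: C22H26Cl2INO3.
DoU = (2C + 2 + N − H − X)/2 = (2·22 + 2 + 1 − 26 − 3)/2 = 18/2 = 9.
(Structurally: 2 ring(s) + 7 π bond(s) = 9.)

9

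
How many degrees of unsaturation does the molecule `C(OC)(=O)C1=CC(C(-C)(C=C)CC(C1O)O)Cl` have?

4

Molecular formula from the SMILES: C12H17ClO4.
DoU = (2C + 2 + N − H − X)/2 = (2·12 + 2 + 0 − 17 − 1)/2 = 8/2 = 4.
(Structurally: 1 ring(s) + 3 π bond(s) = 4.)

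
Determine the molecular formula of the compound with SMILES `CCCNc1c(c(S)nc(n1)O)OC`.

Heavy atoms from the SMILES: 8 C, 3 N, 2 O, 1 S.
Implicit hydrogens by atom environment:
  4 × C (aromatic): no H
  2 × C: 3 H each → 6
  2 × C: 2 H each → 4
  2 × N (aromatic): no H
  1 × N: 1 H
  1 × O: 1 H
  1 × O: no H
  1 × S: 1 H
  Total hydrogens = 13.
Molecular formula: C8H13N3O2S

C8H13N3O2S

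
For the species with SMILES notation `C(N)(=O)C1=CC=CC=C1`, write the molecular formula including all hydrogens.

Heavy atoms from the SMILES: 7 C, 1 N, 1 O.
Implicit hydrogens by atom environment:
  5 × C (aromatic): 1 H each → 5
  1 × C (aromatic): no H
  1 × C: no H
  1 × N: 2 H
  1 × O: no H
  Total hydrogens = 7.
Molecular formula: C7H7NO

C7H7NO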